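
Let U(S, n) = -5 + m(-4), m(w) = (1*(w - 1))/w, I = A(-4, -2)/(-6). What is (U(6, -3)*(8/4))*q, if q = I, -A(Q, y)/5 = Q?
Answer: 25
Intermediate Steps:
A(Q, y) = -5*Q
I = -10/3 (I = -5*(-4)/(-6) = 20*(-⅙) = -10/3 ≈ -3.3333)
m(w) = (-1 + w)/w (m(w) = (1*(-1 + w))/w = (-1 + w)/w)
q = -10/3 ≈ -3.3333
U(S, n) = -15/4 (U(S, n) = -5 + (-1 - 4)/(-4) = -5 - ¼*(-5) = -5 + 5/4 = -15/4)
(U(6, -3)*(8/4))*q = -30/4*(-10/3) = -15/4*2*(-10/3) = -15/2*(-10/3) = 25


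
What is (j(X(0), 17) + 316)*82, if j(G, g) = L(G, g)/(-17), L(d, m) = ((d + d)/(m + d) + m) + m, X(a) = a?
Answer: 25748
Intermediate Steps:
L(d, m) = 2*m + 2*d/(d + m) (L(d, m) = ((2*d)/(d + m) + m) + m = (2*d/(d + m) + m) + m = (m + 2*d/(d + m)) + m = 2*m + 2*d/(d + m))
j(G, g) = -2*(G + g**2 + G*g)/(17*(G + g)) (j(G, g) = (2*(G + g**2 + G*g)/(G + g))/(-17) = (2*(G + g**2 + G*g)/(G + g))*(-1/17) = -2*(G + g**2 + G*g)/(17*(G + g)))
(j(X(0), 17) + 316)*82 = (2*(-1*0 - 1*17**2 - 1*0*17)/(17*(0 + 17)) + 316)*82 = ((2/17)*(0 - 1*289 + 0)/17 + 316)*82 = ((2/17)*(1/17)*(0 - 289 + 0) + 316)*82 = ((2/17)*(1/17)*(-289) + 316)*82 = (-2 + 316)*82 = 314*82 = 25748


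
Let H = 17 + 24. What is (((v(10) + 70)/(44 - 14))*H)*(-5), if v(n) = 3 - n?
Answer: -861/2 ≈ -430.50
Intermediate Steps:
H = 41
(((v(10) + 70)/(44 - 14))*H)*(-5) = ((((3 - 1*10) + 70)/(44 - 14))*41)*(-5) = ((((3 - 10) + 70)/30)*41)*(-5) = (((-7 + 70)*(1/30))*41)*(-5) = ((63*(1/30))*41)*(-5) = ((21/10)*41)*(-5) = (861/10)*(-5) = -861/2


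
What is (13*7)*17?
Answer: 1547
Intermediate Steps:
(13*7)*17 = 91*17 = 1547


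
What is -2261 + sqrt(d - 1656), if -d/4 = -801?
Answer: -2261 + 6*sqrt(43) ≈ -2221.7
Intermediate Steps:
d = 3204 (d = -4*(-801) = 3204)
-2261 + sqrt(d - 1656) = -2261 + sqrt(3204 - 1656) = -2261 + sqrt(1548) = -2261 + 6*sqrt(43)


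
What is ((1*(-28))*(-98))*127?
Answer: 348488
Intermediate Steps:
((1*(-28))*(-98))*127 = -28*(-98)*127 = 2744*127 = 348488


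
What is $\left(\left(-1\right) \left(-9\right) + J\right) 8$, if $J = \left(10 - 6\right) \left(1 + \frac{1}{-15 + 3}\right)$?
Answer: $\frac{304}{3} \approx 101.33$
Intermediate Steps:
$J = \frac{11}{3}$ ($J = 4 \left(1 + \frac{1}{-12}\right) = 4 \left(1 - \frac{1}{12}\right) = 4 \cdot \frac{11}{12} = \frac{11}{3} \approx 3.6667$)
$\left(\left(-1\right) \left(-9\right) + J\right) 8 = \left(\left(-1\right) \left(-9\right) + \frac{11}{3}\right) 8 = \left(9 + \frac{11}{3}\right) 8 = \frac{38}{3} \cdot 8 = \frac{304}{3}$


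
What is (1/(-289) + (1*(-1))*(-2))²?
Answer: 332929/83521 ≈ 3.9862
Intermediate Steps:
(1/(-289) + (1*(-1))*(-2))² = (-1/289 - 1*(-2))² = (-1/289 + 2)² = (577/289)² = 332929/83521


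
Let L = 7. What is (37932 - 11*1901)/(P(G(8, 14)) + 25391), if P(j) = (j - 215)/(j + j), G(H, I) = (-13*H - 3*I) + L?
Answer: 2365919/3529526 ≈ 0.67032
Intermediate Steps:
G(H, I) = 7 - 13*H - 3*I (G(H, I) = (-13*H - 3*I) + 7 = 7 - 13*H - 3*I)
P(j) = (-215 + j)/(2*j) (P(j) = (-215 + j)/((2*j)) = (-215 + j)*(1/(2*j)) = (-215 + j)/(2*j))
(37932 - 11*1901)/(P(G(8, 14)) + 25391) = (37932 - 11*1901)/((-215 + (7 - 13*8 - 3*14))/(2*(7 - 13*8 - 3*14)) + 25391) = (37932 - 20911)/((-215 + (7 - 104 - 42))/(2*(7 - 104 - 42)) + 25391) = 17021/((½)*(-215 - 139)/(-139) + 25391) = 17021/((½)*(-1/139)*(-354) + 25391) = 17021/(177/139 + 25391) = 17021/(3529526/139) = 17021*(139/3529526) = 2365919/3529526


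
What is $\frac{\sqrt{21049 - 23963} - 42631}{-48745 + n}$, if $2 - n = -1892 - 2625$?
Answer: $\frac{42631}{44226} - \frac{i \sqrt{2914}}{44226} \approx 0.96393 - 0.0012206 i$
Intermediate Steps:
$n = 4519$ ($n = 2 - \left(-1892 - 2625\right) = 2 - -4517 = 2 + 4517 = 4519$)
$\frac{\sqrt{21049 - 23963} - 42631}{-48745 + n} = \frac{\sqrt{21049 - 23963} - 42631}{-48745 + 4519} = \frac{\sqrt{-2914} - 42631}{-44226} = \left(i \sqrt{2914} - 42631\right) \left(- \frac{1}{44226}\right) = \left(-42631 + i \sqrt{2914}\right) \left(- \frac{1}{44226}\right) = \frac{42631}{44226} - \frac{i \sqrt{2914}}{44226}$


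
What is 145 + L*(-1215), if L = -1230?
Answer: 1494595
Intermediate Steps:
145 + L*(-1215) = 145 - 1230*(-1215) = 145 + 1494450 = 1494595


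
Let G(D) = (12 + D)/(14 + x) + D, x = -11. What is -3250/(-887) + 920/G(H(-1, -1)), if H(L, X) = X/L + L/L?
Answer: 125656/887 ≈ 141.66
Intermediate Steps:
H(L, X) = 1 + X/L (H(L, X) = X/L + 1 = 1 + X/L)
G(D) = 4 + 4*D/3 (G(D) = (12 + D)/(14 - 11) + D = (12 + D)/3 + D = (12 + D)*(⅓) + D = (4 + D/3) + D = 4 + 4*D/3)
-3250/(-887) + 920/G(H(-1, -1)) = -3250/(-887) + 920/(4 + 4*((-1 - 1)/(-1))/3) = -3250*(-1/887) + 920/(4 + 4*(-1*(-2))/3) = 3250/887 + 920/(4 + (4/3)*2) = 3250/887 + 920/(4 + 8/3) = 3250/887 + 920/(20/3) = 3250/887 + 920*(3/20) = 3250/887 + 138 = 125656/887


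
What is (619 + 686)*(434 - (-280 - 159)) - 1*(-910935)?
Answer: 2050200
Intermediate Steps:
(619 + 686)*(434 - (-280 - 159)) - 1*(-910935) = 1305*(434 - 1*(-439)) + 910935 = 1305*(434 + 439) + 910935 = 1305*873 + 910935 = 1139265 + 910935 = 2050200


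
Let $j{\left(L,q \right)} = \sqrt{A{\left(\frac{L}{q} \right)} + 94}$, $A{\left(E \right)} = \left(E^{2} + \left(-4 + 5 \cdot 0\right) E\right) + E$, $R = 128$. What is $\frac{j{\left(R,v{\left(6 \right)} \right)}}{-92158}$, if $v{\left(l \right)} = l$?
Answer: $- \frac{\sqrt{4366}}{276474} \approx -0.00023899$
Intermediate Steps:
$A{\left(E \right)} = E^{2} - 3 E$ ($A{\left(E \right)} = \left(E^{2} + \left(-4 + 0\right) E\right) + E = \left(E^{2} - 4 E\right) + E = E^{2} - 3 E$)
$j{\left(L,q \right)} = \sqrt{94 + \frac{L \left(-3 + \frac{L}{q}\right)}{q}}$ ($j{\left(L,q \right)} = \sqrt{\frac{L}{q} \left(-3 + \frac{L}{q}\right) + 94} = \sqrt{\frac{L \left(-3 + \frac{L}{q}\right)}{q} + 94} = \sqrt{94 + \frac{L \left(-3 + \frac{L}{q}\right)}{q}}$)
$\frac{j{\left(R,v{\left(6 \right)} \right)}}{-92158} = \frac{\sqrt{94 + \frac{128^{2}}{36} - \frac{384}{6}}}{-92158} = \sqrt{94 + 16384 \cdot \frac{1}{36} - 384 \cdot \frac{1}{6}} \left(- \frac{1}{92158}\right) = \sqrt{94 + \frac{4096}{9} - 64} \left(- \frac{1}{92158}\right) = \sqrt{\frac{4366}{9}} \left(- \frac{1}{92158}\right) = \frac{\sqrt{4366}}{3} \left(- \frac{1}{92158}\right) = - \frac{\sqrt{4366}}{276474}$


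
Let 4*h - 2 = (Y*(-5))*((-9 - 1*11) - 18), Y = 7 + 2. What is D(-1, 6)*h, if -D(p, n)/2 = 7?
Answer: -5992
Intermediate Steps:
D(p, n) = -14 (D(p, n) = -2*7 = -14)
Y = 9
h = 428 (h = ½ + ((9*(-5))*((-9 - 1*11) - 18))/4 = ½ + (-45*((-9 - 11) - 18))/4 = ½ + (-45*(-20 - 18))/4 = ½ + (-45*(-38))/4 = ½ + (¼)*1710 = ½ + 855/2 = 428)
D(-1, 6)*h = -14*428 = -5992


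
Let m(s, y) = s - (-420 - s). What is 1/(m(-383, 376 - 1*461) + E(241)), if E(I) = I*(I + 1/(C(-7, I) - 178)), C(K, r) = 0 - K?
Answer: 171/9872444 ≈ 1.7321e-5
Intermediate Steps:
m(s, y) = 420 + 2*s (m(s, y) = s + (420 + s) = 420 + 2*s)
C(K, r) = -K
E(I) = I*(-1/171 + I) (E(I) = I*(I + 1/(-1*(-7) - 178)) = I*(I + 1/(7 - 178)) = I*(I + 1/(-171)) = I*(I - 1/171) = I*(-1/171 + I))
1/(m(-383, 376 - 1*461) + E(241)) = 1/((420 + 2*(-383)) + 241*(-1/171 + 241)) = 1/((420 - 766) + 241*(41210/171)) = 1/(-346 + 9931610/171) = 1/(9872444/171) = 171/9872444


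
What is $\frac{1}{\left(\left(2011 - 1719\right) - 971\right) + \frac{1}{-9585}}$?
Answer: $- \frac{9585}{6508216} \approx -0.0014728$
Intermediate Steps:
$\frac{1}{\left(\left(2011 - 1719\right) - 971\right) + \frac{1}{-9585}} = \frac{1}{\left(292 - 971\right) - \frac{1}{9585}} = \frac{1}{-679 - \frac{1}{9585}} = \frac{1}{- \frac{6508216}{9585}} = - \frac{9585}{6508216}$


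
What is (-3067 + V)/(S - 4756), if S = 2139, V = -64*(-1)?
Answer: 3003/2617 ≈ 1.1475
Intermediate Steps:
V = 64
(-3067 + V)/(S - 4756) = (-3067 + 64)/(2139 - 4756) = -3003/(-2617) = -3003*(-1/2617) = 3003/2617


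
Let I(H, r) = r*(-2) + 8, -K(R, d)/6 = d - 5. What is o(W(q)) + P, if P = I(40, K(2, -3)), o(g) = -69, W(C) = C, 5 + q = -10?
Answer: -157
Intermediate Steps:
q = -15 (q = -5 - 10 = -15)
K(R, d) = 30 - 6*d (K(R, d) = -6*(d - 5) = -6*(-5 + d) = 30 - 6*d)
I(H, r) = 8 - 2*r (I(H, r) = -2*r + 8 = 8 - 2*r)
P = -88 (P = 8 - 2*(30 - 6*(-3)) = 8 - 2*(30 + 18) = 8 - 2*48 = 8 - 96 = -88)
o(W(q)) + P = -69 - 88 = -157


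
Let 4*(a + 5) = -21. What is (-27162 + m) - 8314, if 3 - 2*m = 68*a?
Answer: -35126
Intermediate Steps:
a = -41/4 (a = -5 + (¼)*(-21) = -5 - 21/4 = -41/4 ≈ -10.250)
m = 350 (m = 3/2 - 34*(-41)/4 = 3/2 - ½*(-697) = 3/2 + 697/2 = 350)
(-27162 + m) - 8314 = (-27162 + 350) - 8314 = -26812 - 8314 = -35126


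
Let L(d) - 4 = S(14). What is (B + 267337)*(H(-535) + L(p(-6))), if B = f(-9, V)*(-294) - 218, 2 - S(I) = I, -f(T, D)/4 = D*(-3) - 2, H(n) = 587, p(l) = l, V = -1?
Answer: 155342805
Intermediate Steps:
f(T, D) = 8 + 12*D (f(T, D) = -4*(D*(-3) - 2) = -4*(-3*D - 2) = -4*(-2 - 3*D) = 8 + 12*D)
S(I) = 2 - I
B = 958 (B = (8 + 12*(-1))*(-294) - 218 = (8 - 12)*(-294) - 218 = -4*(-294) - 218 = 1176 - 218 = 958)
L(d) = -8 (L(d) = 4 + (2 - 1*14) = 4 + (2 - 14) = 4 - 12 = -8)
(B + 267337)*(H(-535) + L(p(-6))) = (958 + 267337)*(587 - 8) = 268295*579 = 155342805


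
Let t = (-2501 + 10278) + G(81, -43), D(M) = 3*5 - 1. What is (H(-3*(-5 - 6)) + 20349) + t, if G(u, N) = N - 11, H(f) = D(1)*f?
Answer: 28534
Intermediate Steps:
D(M) = 14 (D(M) = 15 - 1 = 14)
H(f) = 14*f
G(u, N) = -11 + N
t = 7723 (t = (-2501 + 10278) + (-11 - 43) = 7777 - 54 = 7723)
(H(-3*(-5 - 6)) + 20349) + t = (14*(-3*(-5 - 6)) + 20349) + 7723 = (14*(-3*(-11)) + 20349) + 7723 = (14*33 + 20349) + 7723 = (462 + 20349) + 7723 = 20811 + 7723 = 28534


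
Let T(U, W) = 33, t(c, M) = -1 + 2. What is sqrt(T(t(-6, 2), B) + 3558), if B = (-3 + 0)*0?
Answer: 3*sqrt(399) ≈ 59.925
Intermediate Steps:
t(c, M) = 1
B = 0 (B = -3*0 = 0)
sqrt(T(t(-6, 2), B) + 3558) = sqrt(33 + 3558) = sqrt(3591) = 3*sqrt(399)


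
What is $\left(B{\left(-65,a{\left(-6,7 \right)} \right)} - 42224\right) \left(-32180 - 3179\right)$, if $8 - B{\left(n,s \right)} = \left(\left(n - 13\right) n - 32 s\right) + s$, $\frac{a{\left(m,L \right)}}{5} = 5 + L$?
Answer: $1606217934$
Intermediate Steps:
$a{\left(m,L \right)} = 25 + 5 L$ ($a{\left(m,L \right)} = 5 \left(5 + L\right) = 25 + 5 L$)
$B{\left(n,s \right)} = 8 + 31 s - n \left(-13 + n\right)$ ($B{\left(n,s \right)} = 8 - \left(\left(\left(n - 13\right) n - 32 s\right) + s\right) = 8 - \left(\left(\left(-13 + n\right) n - 32 s\right) + s\right) = 8 - \left(\left(n \left(-13 + n\right) - 32 s\right) + s\right) = 8 - \left(\left(- 32 s + n \left(-13 + n\right)\right) + s\right) = 8 - \left(- 31 s + n \left(-13 + n\right)\right) = 8 + 31 s - n \left(-13 + n\right)$)
$\left(B{\left(-65,a{\left(-6,7 \right)} \right)} - 42224\right) \left(-32180 - 3179\right) = \left(\left(8 - \left(-65\right)^{2} + 13 \left(-65\right) + 31 \left(25 + 5 \cdot 7\right)\right) - 42224\right) \left(-32180 - 3179\right) = \left(\left(8 - 4225 - 845 + 31 \left(25 + 35\right)\right) - 42224\right) \left(-35359\right) = \left(\left(8 - 4225 - 845 + 31 \cdot 60\right) - 42224\right) \left(-35359\right) = \left(\left(8 - 4225 - 845 + 1860\right) - 42224\right) \left(-35359\right) = \left(-3202 - 42224\right) \left(-35359\right) = \left(-45426\right) \left(-35359\right) = 1606217934$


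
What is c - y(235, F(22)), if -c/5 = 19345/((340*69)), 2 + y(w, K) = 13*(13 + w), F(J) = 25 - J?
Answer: -15136969/4692 ≈ -3226.1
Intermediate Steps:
y(w, K) = 167 + 13*w (y(w, K) = -2 + 13*(13 + w) = -2 + (169 + 13*w) = 167 + 13*w)
c = -19345/4692 (c = -96725/(340*69) = -96725/23460 = -5*3869/4692 = -19345/4692 ≈ -4.1230)
c - y(235, F(22)) = -19345/4692 - (167 + 13*235) = -19345/4692 - (167 + 3055) = -19345/4692 - 1*3222 = -19345/4692 - 3222 = -15136969/4692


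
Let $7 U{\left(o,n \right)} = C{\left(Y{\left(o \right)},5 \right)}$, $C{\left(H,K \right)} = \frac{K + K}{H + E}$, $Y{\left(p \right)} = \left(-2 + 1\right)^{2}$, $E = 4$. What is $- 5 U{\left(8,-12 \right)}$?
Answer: $- \frac{10}{7} \approx -1.4286$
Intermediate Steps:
$Y{\left(p \right)} = 1$ ($Y{\left(p \right)} = \left(-1\right)^{2} = 1$)
$C{\left(H,K \right)} = \frac{2 K}{4 + H}$ ($C{\left(H,K \right)} = \frac{K + K}{H + 4} = \frac{2 K}{4 + H}$)
$U{\left(o,n \right)} = \frac{2}{7}$ ($U{\left(o,n \right)} = \frac{2 \cdot 5 \frac{1}{4 + 1}}{7} = \frac{2 \cdot 5 \cdot \frac{1}{5}}{7} = \frac{1}{7} \cdot 2 = \frac{2}{7}$)
$- 5 U{\left(8,-12 \right)} = \left(-5\right) \frac{2}{7} = - \frac{10}{7}$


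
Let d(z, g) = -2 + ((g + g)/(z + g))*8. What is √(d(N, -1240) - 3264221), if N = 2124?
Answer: I*√159429011703/221 ≈ 1806.7*I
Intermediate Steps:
d(z, g) = -2 + 16*g/(g + z) (d(z, g) = -2 + ((2*g)/(g + z))*8 = -2 + (2*g/(g + z))*8 = -2 + 16*g/(g + z))
√(d(N, -1240) - 3264221) = √(2*(-1*2124 + 7*(-1240))/(-1240 + 2124) - 3264221) = √(2*(-2124 - 8680)/884 - 3264221) = √(2*(1/884)*(-10804) - 3264221) = √(-5402/221 - 3264221) = √(-721398243/221) = I*√159429011703/221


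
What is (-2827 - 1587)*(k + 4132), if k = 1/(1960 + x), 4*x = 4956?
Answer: -58345439366/3199 ≈ -1.8239e+7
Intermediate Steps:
x = 1239 (x = (1/4)*4956 = 1239)
k = 1/3199 (k = 1/(1960 + 1239) = 1/3199 ≈ 0.00031260)
(-2827 - 1587)*(k + 4132) = (-2827 - 1587)*(1/3199 + 4132) = -4414*13218269/3199 = -58345439366/3199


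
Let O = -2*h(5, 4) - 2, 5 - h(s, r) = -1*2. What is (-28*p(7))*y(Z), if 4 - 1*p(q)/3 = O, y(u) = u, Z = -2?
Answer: 3360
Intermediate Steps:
h(s, r) = 7 (h(s, r) = 5 - (-1)*2 = 5 - 1*(-2) = 5 + 2 = 7)
O = -16 (O = -2*7 - 2 = -14 - 2 = -16)
p(q) = 60 (p(q) = 12 - 3*(-16) = 12 + 48 = 60)
(-28*p(7))*y(Z) = -28*60*(-2) = -1680*(-2) = 3360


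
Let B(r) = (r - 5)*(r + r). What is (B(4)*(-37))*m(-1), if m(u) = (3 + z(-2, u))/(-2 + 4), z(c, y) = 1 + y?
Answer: 444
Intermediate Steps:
B(r) = 2*r*(-5 + r) (B(r) = (-5 + r)*(2*r) = 2*r*(-5 + r))
m(u) = 2 + u/2 (m(u) = (3 + (1 + u))/(-2 + 4) = (4 + u)/2 = (4 + u)*(½) = 2 + u/2)
(B(4)*(-37))*m(-1) = ((2*4*(-5 + 4))*(-37))*(2 + (½)*(-1)) = ((2*4*(-1))*(-37))*(2 - ½) = -8*(-37)*(3/2) = 296*(3/2) = 444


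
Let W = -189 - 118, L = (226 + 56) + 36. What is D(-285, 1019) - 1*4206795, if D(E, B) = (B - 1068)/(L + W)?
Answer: -46274794/11 ≈ -4.2068e+6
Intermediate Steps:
L = 318 (L = 282 + 36 = 318)
W = -307
D(E, B) = -1068/11 + B/11 (D(E, B) = (B - 1068)/(318 - 307) = (-1068 + B)/11 = (-1068 + B)*(1/11) = -1068/11 + B/11)
D(-285, 1019) - 1*4206795 = (-1068/11 + (1/11)*1019) - 1*4206795 = (-1068/11 + 1019/11) - 4206795 = -49/11 - 4206795 = -46274794/11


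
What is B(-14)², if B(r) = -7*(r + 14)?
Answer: 0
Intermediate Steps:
B(r) = -98 - 7*r (B(r) = -7*(14 + r) = -98 - 7*r)
B(-14)² = (-98 - 7*(-14))² = (-98 + 98)² = 0² = 0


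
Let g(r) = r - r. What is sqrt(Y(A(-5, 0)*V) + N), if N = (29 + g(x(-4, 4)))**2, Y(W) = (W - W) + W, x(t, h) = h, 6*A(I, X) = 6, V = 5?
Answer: 3*sqrt(94) ≈ 29.086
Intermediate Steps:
A(I, X) = 1 (A(I, X) = (1/6)*6 = 1)
g(r) = 0
Y(W) = W (Y(W) = 0 + W = W)
N = 841 (N = (29 + 0)**2 = 29**2 = 841)
sqrt(Y(A(-5, 0)*V) + N) = sqrt(1*5 + 841) = sqrt(5 + 841) = sqrt(846) = 3*sqrt(94)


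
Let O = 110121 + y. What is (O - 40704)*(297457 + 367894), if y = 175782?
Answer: 163143399849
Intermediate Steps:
O = 285903 (O = 110121 + 175782 = 285903)
(O - 40704)*(297457 + 367894) = (285903 - 40704)*(297457 + 367894) = 245199*665351 = 163143399849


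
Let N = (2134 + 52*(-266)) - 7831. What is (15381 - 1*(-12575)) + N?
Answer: 8427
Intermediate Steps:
N = -19529 (N = (2134 - 13832) - 7831 = -11698 - 7831 = -19529)
(15381 - 1*(-12575)) + N = (15381 - 1*(-12575)) - 19529 = (15381 + 12575) - 19529 = 27956 - 19529 = 8427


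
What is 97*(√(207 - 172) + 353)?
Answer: 34241 + 97*√35 ≈ 34815.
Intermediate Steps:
97*(√(207 - 172) + 353) = 97*(√35 + 353) = 97*(353 + √35) = 34241 + 97*√35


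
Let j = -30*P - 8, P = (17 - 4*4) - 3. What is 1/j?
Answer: 1/52 ≈ 0.019231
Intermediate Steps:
P = -2 (P = (17 - 16) - 3 = 1 - 3 = -2)
j = 52 (j = -30*(-2) - 8 = 60 - 8 = 52)
1/j = 1/52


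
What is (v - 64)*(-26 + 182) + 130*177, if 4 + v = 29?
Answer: 16926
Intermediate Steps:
v = 25 (v = -4 + 29 = 25)
(v - 64)*(-26 + 182) + 130*177 = (25 - 64)*(-26 + 182) + 130*177 = -39*156 + 23010 = -6084 + 23010 = 16926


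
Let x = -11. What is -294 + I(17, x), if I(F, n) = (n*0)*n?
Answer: -294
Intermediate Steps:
I(F, n) = 0 (I(F, n) = 0*n = 0)
-294 + I(17, x) = -294 + 0 = -294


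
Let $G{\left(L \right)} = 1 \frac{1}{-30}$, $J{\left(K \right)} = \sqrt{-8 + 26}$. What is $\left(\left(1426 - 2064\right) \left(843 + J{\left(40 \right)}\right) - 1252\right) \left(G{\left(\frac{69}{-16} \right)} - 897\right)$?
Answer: $\frac{7253671673}{15} + \frac{8584609 \sqrt{2}}{5} \approx 4.8601 \cdot 10^{8}$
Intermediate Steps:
$J{\left(K \right)} = 3 \sqrt{2}$ ($J{\left(K \right)} = \sqrt{18} = 3 \sqrt{2}$)
$G{\left(L \right)} = - \frac{1}{30}$ ($G{\left(L \right)} = 1 \left(- \frac{1}{30}\right) = - \frac{1}{30}$)
$\left(\left(1426 - 2064\right) \left(843 + J{\left(40 \right)}\right) - 1252\right) \left(G{\left(\frac{69}{-16} \right)} - 897\right) = \left(\left(1426 - 2064\right) \left(843 + 3 \sqrt{2}\right) - 1252\right) \left(- \frac{1}{30} - 897\right) = \left(- 638 \left(843 + 3 \sqrt{2}\right) - 1252\right) \left(- \frac{26911}{30}\right) = \left(\left(-537834 - 1914 \sqrt{2}\right) - 1252\right) \left(- \frac{26911}{30}\right) = \left(-539086 - 1914 \sqrt{2}\right) \left(- \frac{26911}{30}\right) = \frac{7253671673}{15} + \frac{8584609 \sqrt{2}}{5}$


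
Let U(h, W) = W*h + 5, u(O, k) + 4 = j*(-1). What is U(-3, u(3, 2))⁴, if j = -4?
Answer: 625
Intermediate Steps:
u(O, k) = 0 (u(O, k) = -4 - 4*(-1) = -4 + 4 = 0)
U(h, W) = 5 + W*h
U(-3, u(3, 2))⁴ = (5 + 0*(-3))⁴ = (5 + 0)⁴ = 5⁴ = 625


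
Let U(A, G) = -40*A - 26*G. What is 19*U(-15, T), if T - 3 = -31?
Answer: 25232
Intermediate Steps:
T = -28 (T = 3 - 31 = -28)
19*U(-15, T) = 19*(-40*(-15) - 26*(-28)) = 19*(600 + 728) = 19*1328 = 25232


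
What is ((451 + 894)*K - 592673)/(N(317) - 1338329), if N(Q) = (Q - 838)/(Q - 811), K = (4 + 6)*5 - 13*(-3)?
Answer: 233646192/661134005 ≈ 0.35340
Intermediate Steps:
K = 89 (K = 10*5 + 39 = 50 + 39 = 89)
N(Q) = (-838 + Q)/(-811 + Q)
((451 + 894)*K - 592673)/(N(317) - 1338329) = ((451 + 894)*89 - 592673)/((-838 + 317)/(-811 + 317) - 1338329) = (1345*89 - 592673)/(-521/(-494) - 1338329) = (119705 - 592673)/(-1/494*(-521) - 1338329) = -472968/(521/494 - 1338329) = -472968/(-661134005/494) = -472968*(-494/661134005) = 233646192/661134005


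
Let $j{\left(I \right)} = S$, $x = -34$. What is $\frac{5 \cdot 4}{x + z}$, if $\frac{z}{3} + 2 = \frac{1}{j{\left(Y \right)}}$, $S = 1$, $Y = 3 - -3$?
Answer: $- \frac{20}{37} \approx -0.54054$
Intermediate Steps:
$Y = 6$ ($Y = 3 + 3 = 6$)
$j{\left(I \right)} = 1$
$z = -3$ ($z = -6 + \frac{3}{1} = -6 + 3 \cdot 1 = -6 + 3 = -3$)
$\frac{5 \cdot 4}{x + z} = \frac{5 \cdot 4}{-34 - 3} = \frac{20}{-37} = 20 \left(- \frac{1}{37}\right) = - \frac{20}{37}$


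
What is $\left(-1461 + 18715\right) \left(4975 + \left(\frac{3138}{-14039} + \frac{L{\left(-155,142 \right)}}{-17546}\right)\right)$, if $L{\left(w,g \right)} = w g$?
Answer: $\frac{341110801257964}{3973037} \approx 8.5856 \cdot 10^{7}$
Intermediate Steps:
$L{\left(w,g \right)} = g w$
$\left(-1461 + 18715\right) \left(4975 + \left(\frac{3138}{-14039} + \frac{L{\left(-155,142 \right)}}{-17546}\right)\right) = \left(-1461 + 18715\right) \left(4975 + \left(\frac{3138}{-14039} + \frac{142 \left(-155\right)}{-17546}\right)\right) = 17254 \left(4975 + \left(3138 \left(- \frac{1}{14039}\right) - - \frac{355}{283}\right)\right) = 17254 \left(4975 + \left(- \frac{3138}{14039} + \frac{355}{283}\right)\right) = 17254 \left(4975 + \frac{4095791}{3973037}\right) = 17254 \cdot \frac{19769954866}{3973037} = \frac{341110801257964}{3973037}$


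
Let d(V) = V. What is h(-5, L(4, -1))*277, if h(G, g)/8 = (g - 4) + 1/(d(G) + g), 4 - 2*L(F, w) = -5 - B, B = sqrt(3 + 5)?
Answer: 12188/7 + 24376*sqrt(2)/7 ≈ 6665.8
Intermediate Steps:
B = 2*sqrt(2) (B = sqrt(8) = 2*sqrt(2) ≈ 2.8284)
L(F, w) = 9/2 + sqrt(2) (L(F, w) = 2 - (-5 - 2*sqrt(2))/2 = 2 + (5/2 + sqrt(2)) = 9/2 + sqrt(2))
h(G, g) = -32 + 8*g + 8/(G + g) (h(G, g) = 8*((g - 4) + 1/(G + g)) = 8*((-4 + g) + 1/(G + g)) = 8*(-4 + g + 1/(G + g)) = -32 + 8*g + 8/(G + g))
h(-5, L(4, -1))*277 = (8*(1 + (9/2 + sqrt(2))**2 - 4*(-5) - 4*(9/2 + sqrt(2)) - 5*(9/2 + sqrt(2)))/(-5 + (9/2 + sqrt(2))))*277 = (8*(1 + (9/2 + sqrt(2))**2 + 20 + (-18 - 4*sqrt(2)) + (-45/2 - 5*sqrt(2)))/(-1/2 + sqrt(2)))*277 = (8*(-39/2 + (9/2 + sqrt(2))**2 - 9*sqrt(2))/(-1/2 + sqrt(2)))*277 = 2216*(-39/2 + (9/2 + sqrt(2))**2 - 9*sqrt(2))/(-1/2 + sqrt(2))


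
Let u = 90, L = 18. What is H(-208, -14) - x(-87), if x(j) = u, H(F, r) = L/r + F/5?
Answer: -4651/35 ≈ -132.89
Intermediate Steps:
H(F, r) = 18/r + F/5
x(j) = 90
H(-208, -14) - x(-87) = (18/(-14) + (⅕)*(-208)) - 1*90 = (18*(-1/14) - 208/5) - 90 = (-9/7 - 208/5) - 90 = -1501/35 - 90 = -4651/35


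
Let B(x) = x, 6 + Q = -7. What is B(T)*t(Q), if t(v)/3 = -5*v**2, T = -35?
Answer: 88725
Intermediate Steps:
Q = -13 (Q = -6 - 7 = -13)
t(v) = -15*v**2 (t(v) = 3*(-5*v**2) = -15*v**2)
B(T)*t(Q) = -(-525)*(-13)**2 = -(-525)*169 = -35*(-2535) = 88725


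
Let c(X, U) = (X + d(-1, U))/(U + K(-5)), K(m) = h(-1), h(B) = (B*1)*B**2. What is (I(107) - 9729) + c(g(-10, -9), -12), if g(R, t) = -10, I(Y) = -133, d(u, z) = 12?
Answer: -128208/13 ≈ -9862.2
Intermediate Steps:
h(B) = B**3 (h(B) = B*B**2 = B**3)
K(m) = -1 (K(m) = (-1)**3 = -1)
c(X, U) = (12 + X)/(-1 + U) (c(X, U) = (X + 12)/(U - 1) = (12 + X)/(-1 + U))
(I(107) - 9729) + c(g(-10, -9), -12) = (-133 - 9729) + (12 - 10)/(-1 - 12) = -9862 + 2/(-13) = -9862 - 1/13*2 = -9862 - 2/13 = -128208/13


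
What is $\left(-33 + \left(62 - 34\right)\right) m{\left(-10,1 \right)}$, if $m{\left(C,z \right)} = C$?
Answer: $50$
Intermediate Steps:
$\left(-33 + \left(62 - 34\right)\right) m{\left(-10,1 \right)} = \left(-33 + \left(62 - 34\right)\right) \left(-10\right) = \left(-33 + 28\right) \left(-10\right) = \left(-5\right) \left(-10\right) = 50$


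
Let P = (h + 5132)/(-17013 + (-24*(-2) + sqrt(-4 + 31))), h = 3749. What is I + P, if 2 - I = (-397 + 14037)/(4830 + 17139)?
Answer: 200374766597/234182378106 - 8881*sqrt(3)/95937066 ≈ 0.85548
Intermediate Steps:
I = 30298/21969 (I = 2 - (-397 + 14037)/(4830 + 17139) = 2 - 13640/21969 = 30298/21969 ≈ 1.3791)
P = 8881/(-16965 + 3*sqrt(3)) (P = (3749 + 5132)/(-17013 + (-24*(-2) + sqrt(-4 + 31))) = 8881/(-17013 + (48 + sqrt(27))) = 8881/(-17013 + (48 + 3*sqrt(3))) = 8881/(-16965 + 3*sqrt(3)) ≈ -0.52365)
I + P = 30298/21969 + (-16740685/31979022 - 8881*sqrt(3)/95937066) = 200374766597/234182378106 - 8881*sqrt(3)/95937066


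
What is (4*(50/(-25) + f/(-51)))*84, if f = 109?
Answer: -23632/17 ≈ -1390.1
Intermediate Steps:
(4*(50/(-25) + f/(-51)))*84 = (4*(50/(-25) + 109/(-51)))*84 = (4*(50*(-1/25) + 109*(-1/51)))*84 = (4*(-2 - 109/51))*84 = (4*(-211/51))*84 = -844/51*84 = -23632/17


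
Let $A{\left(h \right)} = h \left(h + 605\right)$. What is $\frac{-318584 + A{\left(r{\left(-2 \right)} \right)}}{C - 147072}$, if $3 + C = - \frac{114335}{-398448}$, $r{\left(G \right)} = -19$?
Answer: $\frac{131375477664}{58601625265} \approx 2.2418$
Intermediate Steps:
$C = - \frac{1081009}{398448}$ ($C = -3 - \frac{114335}{-398448} = -3 - - \frac{114335}{398448} = -3 + \frac{114335}{398448} = - \frac{1081009}{398448} \approx -2.7131$)
$A{\left(h \right)} = h \left(605 + h\right)$
$\frac{-318584 + A{\left(r{\left(-2 \right)} \right)}}{C - 147072} = \frac{-318584 - 19 \left(605 - 19\right)}{- \frac{1081009}{398448} - 147072} = \frac{-318584 - 11134}{- \frac{58601625265}{398448}} = \left(-318584 - 11134\right) \left(- \frac{398448}{58601625265}\right) = \left(-329718\right) \left(- \frac{398448}{58601625265}\right) = \frac{131375477664}{58601625265}$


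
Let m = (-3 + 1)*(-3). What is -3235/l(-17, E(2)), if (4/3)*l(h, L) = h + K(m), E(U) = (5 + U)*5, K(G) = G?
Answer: 12940/33 ≈ 392.12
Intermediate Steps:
m = 6 (m = -2*(-3) = 6)
E(U) = 25 + 5*U
l(h, L) = 9/2 + 3*h/4 (l(h, L) = 3*(h + 6)/4 = 3*(6 + h)/4 = 9/2 + 3*h/4)
-3235/l(-17, E(2)) = -3235/(9/2 + (3/4)*(-17)) = -3235/(9/2 - 51/4) = -3235/(-33/4) = -3235*(-4/33) = 12940/33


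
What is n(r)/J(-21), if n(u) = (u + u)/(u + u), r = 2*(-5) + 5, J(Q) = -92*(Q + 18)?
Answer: 1/276 ≈ 0.0036232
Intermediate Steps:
J(Q) = -1656 - 92*Q (J(Q) = -92*(18 + Q) = -1656 - 92*Q)
r = -5 (r = -10 + 5 = -5)
n(u) = 1 (n(u) = (2*u)/((2*u)) = (2*u)*(1/(2*u)) = 1)
n(r)/J(-21) = 1/(-1656 - 92*(-21)) = 1/(-1656 + 1932) = 1/276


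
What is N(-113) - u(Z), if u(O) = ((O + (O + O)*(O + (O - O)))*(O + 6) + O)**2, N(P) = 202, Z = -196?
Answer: -212023769393094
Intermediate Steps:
u(O) = (O + (6 + O)*(O + 2*O**2))**2 (u(O) = ((O + (2*O)*(O + 0))*(6 + O) + O)**2 = ((O + (2*O)*O)*(6 + O) + O)**2 = ((O + 2*O**2)*(6 + O) + O)**2 = ((6 + O)*(O + 2*O**2) + O)**2 = (O + (6 + O)*(O + 2*O**2))**2)
N(-113) - u(Z) = 202 - (-196)**2*(7 + 2*(-196)**2 + 13*(-196))**2 = 202 - 38416*(7 + 2*38416 - 2548)**2 = 202 - 38416*(7 + 76832 - 2548)**2 = 202 - 38416*74291**2 = 202 - 38416*5519152681 = 202 - 1*212023769393296 = 202 - 212023769393296 = -212023769393094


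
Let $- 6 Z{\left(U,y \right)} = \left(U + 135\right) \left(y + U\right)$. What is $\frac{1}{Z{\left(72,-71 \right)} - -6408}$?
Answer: $\frac{2}{12747} \approx 0.0001569$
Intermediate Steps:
$Z{\left(U,y \right)} = - \frac{\left(135 + U\right) \left(U + y\right)}{6}$ ($Z{\left(U,y \right)} = - \frac{\left(U + 135\right) \left(y + U\right)}{6} = - \frac{\left(135 + U\right) \left(U + y\right)}{6}$)
$\frac{1}{Z{\left(72,-71 \right)} - -6408} = \frac{1}{\left(\left(- \frac{45}{2}\right) 72 - - \frac{3195}{2} - \frac{72^{2}}{6} - 12 \left(-71\right)\right) - -6408} = \frac{1}{\left(-1620 + \frac{3195}{2} - 864 + 852\right) + 6408} = \frac{1}{- \frac{69}{2} + 6408} = \frac{1}{\frac{12747}{2}} = \frac{2}{12747}$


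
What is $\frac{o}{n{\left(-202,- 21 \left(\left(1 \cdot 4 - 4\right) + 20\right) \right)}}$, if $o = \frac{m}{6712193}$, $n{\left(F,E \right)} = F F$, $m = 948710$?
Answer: $\frac{474355}{136942161586} \approx 3.4639 \cdot 10^{-6}$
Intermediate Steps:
$n{\left(F,E \right)} = F^{2}$
$o = \frac{948710}{6712193} \approx 0.14134$
$\frac{o}{n{\left(-202,- 21 \left(\left(1 \cdot 4 - 4\right) + 20\right) \right)}} = \frac{948710}{6712193 \left(-202\right)^{2}} = \frac{948710}{6712193 \cdot 40804} = \frac{948710}{6712193} \cdot \frac{1}{40804} = \frac{474355}{136942161586}$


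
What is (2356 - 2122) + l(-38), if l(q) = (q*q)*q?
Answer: -54638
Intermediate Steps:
l(q) = q³ (l(q) = q²*q = q³)
(2356 - 2122) + l(-38) = (2356 - 2122) + (-38)³ = 234 - 54872 = -54638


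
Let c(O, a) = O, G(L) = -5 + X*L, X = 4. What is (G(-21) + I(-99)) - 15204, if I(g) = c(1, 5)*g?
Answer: -15392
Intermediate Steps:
G(L) = -5 + 4*L
I(g) = g (I(g) = 1*g = g)
(G(-21) + I(-99)) - 15204 = ((-5 + 4*(-21)) - 99) - 15204 = ((-5 - 84) - 99) - 15204 = (-89 - 99) - 15204 = -188 - 15204 = -15392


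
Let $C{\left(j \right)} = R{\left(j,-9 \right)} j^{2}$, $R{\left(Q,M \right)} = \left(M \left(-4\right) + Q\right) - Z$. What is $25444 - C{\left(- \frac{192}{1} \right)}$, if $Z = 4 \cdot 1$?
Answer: $5923684$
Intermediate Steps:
$Z = 4$
$R{\left(Q,M \right)} = -4 + Q - 4 M$ ($R{\left(Q,M \right)} = \left(M \left(-4\right) + Q\right) - 4 = \left(- 4 M + Q\right) - 4 = \left(Q - 4 M\right) - 4 = -4 + Q - 4 M$)
$C{\left(j \right)} = j^{2} \left(32 + j\right)$ ($C{\left(j \right)} = \left(-4 + j - -36\right) j^{2} = \left(-4 + j + 36\right) j^{2} = \left(32 + j\right) j^{2} = j^{2} \left(32 + j\right)$)
$25444 - C{\left(- \frac{192}{1} \right)} = 25444 - \left(- \frac{192}{1}\right)^{2} \left(32 - \frac{192}{1}\right) = 25444 - \left(\left(-192\right) 1\right)^{2} \left(32 - 192\right) = 25444 - \left(-192\right)^{2} \left(32 - 192\right) = 25444 - 36864 \left(-160\right) = 25444 - -5898240 = 25444 + 5898240 = 5923684$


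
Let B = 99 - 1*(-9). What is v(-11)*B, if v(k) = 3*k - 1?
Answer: -3672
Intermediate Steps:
v(k) = -1 + 3*k
B = 108 (B = 99 + 9 = 108)
v(-11)*B = (-1 + 3*(-11))*108 = (-1 - 33)*108 = -34*108 = -3672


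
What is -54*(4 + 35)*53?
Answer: -111618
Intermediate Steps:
-54*(4 + 35)*53 = -54*39*53 = -2106*53 = -111618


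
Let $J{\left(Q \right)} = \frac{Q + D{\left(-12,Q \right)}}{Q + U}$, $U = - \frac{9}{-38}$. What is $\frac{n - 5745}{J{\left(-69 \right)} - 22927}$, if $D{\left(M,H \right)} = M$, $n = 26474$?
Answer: $- \frac{18054959}{19968391} \approx -0.90418$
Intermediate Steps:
$U = \frac{9}{38}$ ($U = \left(-9\right) \left(- \frac{1}{38}\right) = \frac{9}{38} \approx 0.23684$)
$J{\left(Q \right)} = \frac{-12 + Q}{\frac{9}{38} + Q}$ ($J{\left(Q \right)} = \frac{Q - 12}{Q + \frac{9}{38}} = \frac{-12 + Q}{\frac{9}{38} + Q}$)
$\frac{n - 5745}{J{\left(-69 \right)} - 22927} = \frac{26474 - 5745}{\frac{38 \left(-12 - 69\right)}{9 + 38 \left(-69\right)} - 22927} = \frac{20729}{38 \frac{1}{9 - 2622} \left(-81\right) - 22927} = \frac{20729}{38 \frac{1}{-2613} \left(-81\right) - 22927} = \frac{20729}{38 \left(- \frac{1}{2613}\right) \left(-81\right) - 22927} = \frac{20729}{\frac{1026}{871} - 22927} = \frac{20729}{- \frac{19968391}{871}} = 20729 \left(- \frac{871}{19968391}\right) = - \frac{18054959}{19968391}$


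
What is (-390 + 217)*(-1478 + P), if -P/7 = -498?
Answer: -347384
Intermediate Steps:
P = 3486 (P = -7*(-498) = 3486)
(-390 + 217)*(-1478 + P) = (-390 + 217)*(-1478 + 3486) = -173*2008 = -347384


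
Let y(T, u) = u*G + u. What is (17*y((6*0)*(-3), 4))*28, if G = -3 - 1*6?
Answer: -15232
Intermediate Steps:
G = -9 (G = -3 - 6 = -9)
y(T, u) = -8*u (y(T, u) = u*(-9) + u = -9*u + u = -8*u)
(17*y((6*0)*(-3), 4))*28 = (17*(-8*4))*28 = (17*(-32))*28 = -544*28 = -15232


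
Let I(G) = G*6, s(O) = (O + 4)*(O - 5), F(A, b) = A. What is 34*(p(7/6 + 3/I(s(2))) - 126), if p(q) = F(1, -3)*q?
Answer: -76415/18 ≈ -4245.3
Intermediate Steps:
s(O) = (-5 + O)*(4 + O) (s(O) = (4 + O)*(-5 + O) = (-5 + O)*(4 + O))
I(G) = 6*G
p(q) = q (p(q) = 1*q = q)
34*(p(7/6 + 3/I(s(2))) - 126) = 34*((7/6 + 3/((6*(-20 + 2**2 - 1*2)))) - 126) = 34*((7*(1/6) + 3/((6*(-20 + 4 - 2)))) - 126) = 34*((7/6 + 3/((6*(-18)))) - 126) = 34*((7/6 + 3/(-108)) - 126) = 34*((7/6 + 3*(-1/108)) - 126) = 34*((7/6 - 1/36) - 126) = 34*(41/36 - 126) = 34*(-4495/36) = -76415/18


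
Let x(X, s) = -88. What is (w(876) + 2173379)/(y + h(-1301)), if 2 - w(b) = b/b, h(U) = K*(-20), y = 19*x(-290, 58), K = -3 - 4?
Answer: -543345/383 ≈ -1418.7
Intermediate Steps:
K = -7
y = -1672 (y = 19*(-88) = -1672)
h(U) = 140 (h(U) = -7*(-20) = 140)
w(b) = 1 (w(b) = 2 - b/b = 2 - 1*1 = 2 - 1 = 1)
(w(876) + 2173379)/(y + h(-1301)) = (1 + 2173379)/(-1672 + 140) = 2173380/(-1532) = 2173380*(-1/1532) = -543345/383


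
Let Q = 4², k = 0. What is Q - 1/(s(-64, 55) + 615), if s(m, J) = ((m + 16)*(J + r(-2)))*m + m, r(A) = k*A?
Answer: 2712175/169511 ≈ 16.000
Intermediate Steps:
r(A) = 0 (r(A) = 0*A = 0)
s(m, J) = m + J*m*(16 + m) (s(m, J) = ((m + 16)*(J + 0))*m + m = ((16 + m)*J)*m + m = (J*(16 + m))*m + m = J*m*(16 + m) + m = m + J*m*(16 + m))
Q = 16
Q - 1/(s(-64, 55) + 615) = 16 - 1/(-64*(1 + 16*55 + 55*(-64)) + 615) = 16 - 1/(-64*(1 + 880 - 3520) + 615) = 16 - 1/(-64*(-2639) + 615) = 16 - 1/(168896 + 615) = 16 - 1/169511 = 2712175/169511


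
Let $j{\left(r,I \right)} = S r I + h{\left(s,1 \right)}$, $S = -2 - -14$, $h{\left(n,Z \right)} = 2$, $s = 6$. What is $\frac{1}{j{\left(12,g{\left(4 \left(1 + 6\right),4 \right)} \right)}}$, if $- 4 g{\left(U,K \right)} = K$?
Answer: $- \frac{1}{142} \approx -0.0070423$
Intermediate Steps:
$S = 12$ ($S = -2 + 14 = 12$)
$g{\left(U,K \right)} = - \frac{K}{4}$
$j{\left(r,I \right)} = 2 + 12 I r$ ($j{\left(r,I \right)} = 12 r I + 2 = 12 I r + 2 = 2 + 12 I r$)
$\frac{1}{j{\left(12,g{\left(4 \left(1 + 6\right),4 \right)} \right)}} = \frac{1}{2 + 12 \left(\left(- \frac{1}{4}\right) 4\right) 12} = \frac{1}{2 + 12 \left(-1\right) 12} = \frac{1}{2 - 144} = \frac{1}{-142} = - \frac{1}{142}$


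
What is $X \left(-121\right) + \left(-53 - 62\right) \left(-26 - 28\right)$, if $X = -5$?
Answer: $6815$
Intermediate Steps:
$X \left(-121\right) + \left(-53 - 62\right) \left(-26 - 28\right) = \left(-5\right) \left(-121\right) + \left(-53 - 62\right) \left(-26 - 28\right) = 605 - -6210 = 605 + 6210 = 6815$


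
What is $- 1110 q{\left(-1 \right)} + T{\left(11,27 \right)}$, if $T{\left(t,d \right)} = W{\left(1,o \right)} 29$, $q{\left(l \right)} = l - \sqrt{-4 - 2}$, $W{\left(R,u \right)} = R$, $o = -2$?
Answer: $1139 + 1110 i \sqrt{6} \approx 1139.0 + 2718.9 i$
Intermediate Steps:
$q{\left(l \right)} = l - i \sqrt{6}$ ($q{\left(l \right)} = l - \sqrt{-6} = l - i \sqrt{6}$)
$T{\left(t,d \right)} = 29$ ($T{\left(t,d \right)} = 1 \cdot 29 = 29$)
$- 1110 q{\left(-1 \right)} + T{\left(11,27 \right)} = - 1110 \left(-1 - i \sqrt{6}\right) + 29 = \left(1110 + 1110 i \sqrt{6}\right) + 29 = 1139 + 1110 i \sqrt{6}$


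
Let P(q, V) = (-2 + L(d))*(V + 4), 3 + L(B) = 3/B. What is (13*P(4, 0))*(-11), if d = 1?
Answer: 1144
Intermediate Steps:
L(B) = -3 + 3/B
P(q, V) = -8 - 2*V (P(q, V) = (-2 + (-3 + 3/1))*(V + 4) = (-2 + (-3 + 3*1))*(4 + V) = (-2 + (-3 + 3))*(4 + V) = (-2 + 0)*(4 + V) = -2*(4 + V) = -8 - 2*V)
(13*P(4, 0))*(-11) = (13*(-8 - 2*0))*(-11) = (13*(-8 + 0))*(-11) = (13*(-8))*(-11) = -104*(-11) = 1144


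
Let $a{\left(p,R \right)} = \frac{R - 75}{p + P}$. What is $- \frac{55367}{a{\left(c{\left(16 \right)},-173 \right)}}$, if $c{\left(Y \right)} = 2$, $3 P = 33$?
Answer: $\frac{719771}{248} \approx 2902.3$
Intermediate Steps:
$P = 11$ ($P = \frac{1}{3} \cdot 33 = 11$)
$a{\left(p,R \right)} = \frac{-75 + R}{11 + p}$ ($a{\left(p,R \right)} = \frac{R - 75}{p + 11} = \frac{-75 + R}{11 + p}$)
$- \frac{55367}{a{\left(c{\left(16 \right)},-173 \right)}} = - \frac{55367}{\frac{1}{11 + 2} \left(-75 - 173\right)} = - \frac{55367}{\frac{1}{13} \left(-248\right)} = - \frac{55367}{- \frac{248}{13}} = \left(-55367\right) \left(- \frac{13}{248}\right) = \frac{719771}{248}$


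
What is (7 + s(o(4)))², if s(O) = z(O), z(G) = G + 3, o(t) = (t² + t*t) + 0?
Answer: 1764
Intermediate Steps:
o(t) = 2*t² (o(t) = (t² + t²) + 0 = 2*t² + 0 = 2*t²)
z(G) = 3 + G
s(O) = 3 + O
(7 + s(o(4)))² = (7 + (3 + 2*4²))² = (7 + (3 + 2*16))² = (7 + (3 + 32))² = (7 + 35)² = 42² = 1764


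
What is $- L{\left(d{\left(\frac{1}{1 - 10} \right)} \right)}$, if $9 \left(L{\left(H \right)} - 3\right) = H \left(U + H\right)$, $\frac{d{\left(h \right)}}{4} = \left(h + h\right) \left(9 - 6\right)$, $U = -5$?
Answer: $- \frac{427}{81} \approx -5.2716$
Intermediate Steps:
$d{\left(h \right)} = 24 h$ ($d{\left(h \right)} = 4 \left(h + h\right) \left(9 - 6\right) = 4 \cdot 2 h 3 = 4 \cdot 6 h = 24 h$)
$L{\left(H \right)} = 3 + \frac{H \left(-5 + H\right)}{9}$
$- L{\left(d{\left(\frac{1}{1 - 10} \right)} \right)} = - (3 - \frac{5 \frac{24}{1 - 10}}{9} + \frac{\left(\frac{24}{1 - 10}\right)^{2}}{9}) = - (3 - \frac{5 \frac{24}{-9}}{9} + \frac{\left(\frac{24}{-9}\right)^{2}}{9}) = - (3 - \frac{5 \cdot 24 \left(- \frac{1}{9}\right)}{9} + \frac{\left(24 \left(- \frac{1}{9}\right)\right)^{2}}{9}) = - (3 - - \frac{40}{27} + \frac{\left(- \frac{8}{3}\right)^{2}}{9}) = - (3 + \frac{40}{27} + \frac{1}{9} \cdot \frac{64}{9}) = - (3 + \frac{40}{27} + \frac{64}{81}) = \left(-1\right) \frac{427}{81} = - \frac{427}{81}$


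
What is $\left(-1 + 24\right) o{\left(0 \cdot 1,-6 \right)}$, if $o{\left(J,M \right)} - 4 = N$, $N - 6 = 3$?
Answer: $299$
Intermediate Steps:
$N = 9$ ($N = 6 + 3 = 9$)
$o{\left(J,M \right)} = 13$ ($o{\left(J,M \right)} = 4 + 9 = 13$)
$\left(-1 + 24\right) o{\left(0 \cdot 1,-6 \right)} = \left(-1 + 24\right) 13 = 23 \cdot 13 = 299$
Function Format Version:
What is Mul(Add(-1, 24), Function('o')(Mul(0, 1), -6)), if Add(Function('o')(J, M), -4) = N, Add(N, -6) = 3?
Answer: 299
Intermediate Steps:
N = 9 (N = Add(6, 3) = 9)
Function('o')(J, M) = 13 (Function('o')(J, M) = Add(4, 9) = 13)
Mul(Add(-1, 24), Function('o')(Mul(0, 1), -6)) = Mul(Add(-1, 24), 13) = Mul(23, 13) = 299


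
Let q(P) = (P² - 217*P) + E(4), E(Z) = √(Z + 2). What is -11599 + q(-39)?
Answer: -1615 + √6 ≈ -1612.6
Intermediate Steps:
E(Z) = √(2 + Z)
q(P) = √6 + P² - 217*P (q(P) = (P² - 217*P) + √(2 + 4) = (P² - 217*P) + √6 = √6 + P² - 217*P)
-11599 + q(-39) = -11599 + (√6 + (-39)² - 217*(-39)) = -11599 + (√6 + 1521 + 8463) = -11599 + (9984 + √6) = -1615 + √6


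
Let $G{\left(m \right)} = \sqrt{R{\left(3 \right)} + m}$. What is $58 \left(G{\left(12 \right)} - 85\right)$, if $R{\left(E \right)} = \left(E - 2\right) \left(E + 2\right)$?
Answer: $-4930 + 58 \sqrt{17} \approx -4690.9$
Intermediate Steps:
$R{\left(E \right)} = \left(-2 + E\right) \left(2 + E\right)$
$G{\left(m \right)} = \sqrt{5 + m}$ ($G{\left(m \right)} = \sqrt{\left(-4 + 3^{2}\right) + m} = \sqrt{\left(-4 + 9\right) + m} = \sqrt{5 + m}$)
$58 \left(G{\left(12 \right)} - 85\right) = 58 \left(\sqrt{5 + 12} - 85\right) = 58 \left(\sqrt{17} - 85\right) = 58 \left(-85 + \sqrt{17}\right) = -4930 + 58 \sqrt{17}$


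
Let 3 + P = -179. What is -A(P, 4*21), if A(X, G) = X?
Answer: 182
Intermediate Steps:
P = -182 (P = -3 - 179 = -182)
-A(P, 4*21) = -1*(-182) = 182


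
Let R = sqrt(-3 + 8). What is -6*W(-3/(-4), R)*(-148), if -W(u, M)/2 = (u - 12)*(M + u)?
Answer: 14985 + 19980*sqrt(5) ≈ 59662.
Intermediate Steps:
R = sqrt(5) ≈ 2.2361
W(u, M) = -2*(-12 + u)*(M + u) (W(u, M) = -2*(u - 12)*(M + u) = -2*(-12 + u)*(M + u))
-6*W(-3/(-4), R)*(-148) = -6*(-2*(-3/(-4))**2 + 24*sqrt(5) + 24*(-3/(-4)) - 2*sqrt(5)*(-3/(-4)))*(-148) = -6*(-2*(-3*(-1/4))**2 + 24*sqrt(5) + 24*(-3*(-1/4)) - 2*sqrt(5)*(-3*(-1/4)))*(-148) = -6*(-2*(3/4)**2 + 24*sqrt(5) + 24*(3/4) - 2*sqrt(5)*3/4)*(-148) = -6*(-2*9/16 + 24*sqrt(5) + 18 - 3*sqrt(5)/2)*(-148) = -6*(-9/8 + 24*sqrt(5) + 18 - 3*sqrt(5)/2)*(-148) = -6*(135/8 + 45*sqrt(5)/2)*(-148) = (-405/4 - 135*sqrt(5))*(-148) = 14985 + 19980*sqrt(5)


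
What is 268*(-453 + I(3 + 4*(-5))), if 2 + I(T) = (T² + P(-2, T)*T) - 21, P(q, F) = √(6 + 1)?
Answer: -50116 - 4556*√7 ≈ -62170.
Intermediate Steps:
P(q, F) = √7
I(T) = -23 + T² + T*√7 (I(T) = -2 + ((T² + √7*T) - 21) = -2 + ((T² + T*√7) - 21) = -2 + (-21 + T² + T*√7) = -23 + T² + T*√7)
268*(-453 + I(3 + 4*(-5))) = 268*(-453 + (-23 + (3 + 4*(-5))² + (3 + 4*(-5))*√7)) = 268*(-453 + (-23 + (3 - 20)² + (3 - 20)*√7)) = 268*(-453 + (-23 + (-17)² - 17*√7)) = 268*(-453 + (-23 + 289 - 17*√7)) = 268*(-453 + (266 - 17*√7)) = 268*(-187 - 17*√7) = -50116 - 4556*√7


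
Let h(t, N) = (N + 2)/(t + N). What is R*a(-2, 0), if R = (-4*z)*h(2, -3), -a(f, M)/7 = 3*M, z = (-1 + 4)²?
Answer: 0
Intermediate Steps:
z = 9 (z = 3² = 9)
a(f, M) = -21*M
h(t, N) = (2 + N)/(N + t)
R = -36 (R = (-4*9)*((2 - 3)/(-3 + 2)) = -36*(-1)/(-1) = -(-36)*(-1) = -36*1 = -36)
R*a(-2, 0) = -(-756)*0 = -36*0 = 0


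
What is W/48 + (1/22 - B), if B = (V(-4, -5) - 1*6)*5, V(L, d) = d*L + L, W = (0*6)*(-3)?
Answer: -1099/22 ≈ -49.955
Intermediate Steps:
W = 0 (W = 0*(-3) = 0)
V(L, d) = L + L*d (V(L, d) = L*d + L = L + L*d)
B = 50 (B = (-4*(1 - 5) - 1*6)*5 = (-4*(-4) - 6)*5 = (16 - 6)*5 = 10*5 = 50)
W/48 + (1/22 - B) = 0/48 + (1/22 - 1*50) = 0*(1/48) + (1/22 - 50) = 0 - 1099/22 = -1099/22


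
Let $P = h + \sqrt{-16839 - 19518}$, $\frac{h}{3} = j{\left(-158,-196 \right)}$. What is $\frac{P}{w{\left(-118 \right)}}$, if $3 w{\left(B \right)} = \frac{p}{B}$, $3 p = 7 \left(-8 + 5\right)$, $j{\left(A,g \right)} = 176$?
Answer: $\frac{186912}{7} + \frac{354 i \sqrt{36357}}{7} \approx 26702.0 + 9642.7 i$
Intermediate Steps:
$h = 528$ ($h = 3 \cdot 176 = 528$)
$P = 528 + i \sqrt{36357}$ ($P = 528 + \sqrt{-16839 - 19518} = 528 + \sqrt{-36357} = 528 + i \sqrt{36357} \approx 528.0 + 190.68 i$)
$p = -7$ ($p = \frac{7 \left(-8 + 5\right)}{3} = \frac{7 \left(-3\right)}{3} = \frac{1}{3} \left(-21\right) = -7$)
$w{\left(B \right)} = - \frac{7}{3 B}$ ($w{\left(B \right)} = \frac{\left(-7\right) \frac{1}{B}}{3} = - \frac{7}{3 B}$)
$\frac{P}{w{\left(-118 \right)}} = \frac{528 + i \sqrt{36357}}{\left(- \frac{7}{3}\right) \frac{1}{-118}} = \frac{528 + i \sqrt{36357}}{\left(- \frac{7}{3}\right) \left(- \frac{1}{118}\right)} = \frac{528 + i \sqrt{36357}}{\frac{7}{354}} = \left(528 + i \sqrt{36357}\right) \frac{354}{7} = \frac{186912}{7} + \frac{354 i \sqrt{36357}}{7}$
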